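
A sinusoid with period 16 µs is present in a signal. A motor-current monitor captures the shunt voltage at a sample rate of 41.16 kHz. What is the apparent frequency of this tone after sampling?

19.82 kHz

T = 16 µs → f = 1/T = 62.5 kHz.
62.5 kHz mod fs = 21.34 kHz.
21.34 kHz > fs/2 = 20.58 kHz, folds to fs − 21.34 kHz = 19.82 kHz.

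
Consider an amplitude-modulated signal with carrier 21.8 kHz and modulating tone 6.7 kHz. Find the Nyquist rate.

AM sidebands sit at fc ± fm = 15.1 kHz and 28.5 kHz.
Highest-frequency component: 28.5 kHz.
Nyquist rate = 2 × 28.5 kHz = 57 kHz.

57 kHz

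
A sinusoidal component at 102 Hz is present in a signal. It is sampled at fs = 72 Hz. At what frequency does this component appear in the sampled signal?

102 Hz mod fs = 30 Hz.
30 Hz ≤ fs/2 = 36 Hz, appears at 30 Hz.

30 Hz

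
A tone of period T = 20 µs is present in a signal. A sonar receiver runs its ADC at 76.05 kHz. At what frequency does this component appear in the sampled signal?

T = 20 µs → f = 1/T = 50 kHz.
50 kHz > fs/2 = 38.025 kHz, folds to fs − 50 kHz = 26.05 kHz.

26.05 kHz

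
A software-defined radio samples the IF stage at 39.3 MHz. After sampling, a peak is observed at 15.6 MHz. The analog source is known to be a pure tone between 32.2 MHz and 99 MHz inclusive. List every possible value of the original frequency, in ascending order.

54.9 MHz, 63 MHz, 94.2 MHz

Frequencies that alias to 15.6 MHz are k·fs ± 15.6 MHz for integer k ≥ 0.
k=0: 15.6 MHz.
k=1: 23.7 MHz, 54.9 MHz.
k=2: 63 MHz, 94.2 MHz.
k=3: 102.3 MHz, 133.5 MHz.
Within [32.2 MHz, 99 MHz]: 54.9 MHz, 63 MHz, 94.2 MHz.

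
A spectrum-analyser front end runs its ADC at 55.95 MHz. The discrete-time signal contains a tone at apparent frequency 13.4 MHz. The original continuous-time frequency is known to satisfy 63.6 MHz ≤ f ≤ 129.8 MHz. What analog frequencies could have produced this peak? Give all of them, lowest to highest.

69.35 MHz, 98.5 MHz, 125.3 MHz

Frequencies that alias to 13.4 MHz are k·fs ± 13.4 MHz for integer k ≥ 0.
k=0: 13.4 MHz.
k=1: 42.55 MHz, 69.35 MHz.
k=2: 98.5 MHz, 125.3 MHz.
k=3: 154.45 MHz, 181.25 MHz.
Within [63.6 MHz, 129.8 MHz]: 69.35 MHz, 98.5 MHz, 125.3 MHz.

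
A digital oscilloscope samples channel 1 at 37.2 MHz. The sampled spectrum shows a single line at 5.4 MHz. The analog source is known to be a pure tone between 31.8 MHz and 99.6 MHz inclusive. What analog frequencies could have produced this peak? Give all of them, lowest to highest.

Frequencies that alias to 5.4 MHz are k·fs ± 5.4 MHz for integer k ≥ 0.
k=0: 5.4 MHz.
k=1: 31.8 MHz, 42.6 MHz.
k=2: 69 MHz, 79.8 MHz.
k=3: 106.2 MHz, 117 MHz.
Within [31.8 MHz, 99.6 MHz]: 31.8 MHz, 42.6 MHz, 69 MHz, 79.8 MHz.

31.8 MHz, 42.6 MHz, 69 MHz, 79.8 MHz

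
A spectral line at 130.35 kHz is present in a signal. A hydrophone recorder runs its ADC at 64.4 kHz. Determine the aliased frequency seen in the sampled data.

1.55 kHz

130.35 kHz mod fs = 1.55 kHz.
1.55 kHz ≤ fs/2 = 32.2 kHz, appears at 1.55 kHz.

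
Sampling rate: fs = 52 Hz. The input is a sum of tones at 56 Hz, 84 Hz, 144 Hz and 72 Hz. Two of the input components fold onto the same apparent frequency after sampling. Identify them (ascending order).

fs/2 = 26 Hz.
56 Hz mod fs = 4 Hz.
4 Hz ≤ fs/2 = 26 Hz, appears at 4 Hz.
84 Hz mod fs = 32 Hz.
32 Hz > fs/2 = 26 Hz, folds to fs − 32 Hz = 20 Hz.
144 Hz mod fs = 40 Hz.
40 Hz > fs/2 = 26 Hz, folds to fs − 40 Hz = 12 Hz.
72 Hz mod fs = 20 Hz.
20 Hz ≤ fs/2 = 26 Hz, appears at 20 Hz.
72 Hz and 84 Hz both map to 20 Hz.

72 Hz, 84 Hz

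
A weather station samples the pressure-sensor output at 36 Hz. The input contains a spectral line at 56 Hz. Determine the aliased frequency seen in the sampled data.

16 Hz

56 Hz mod fs = 20 Hz.
20 Hz > fs/2 = 18 Hz, folds to fs − 20 Hz = 16 Hz.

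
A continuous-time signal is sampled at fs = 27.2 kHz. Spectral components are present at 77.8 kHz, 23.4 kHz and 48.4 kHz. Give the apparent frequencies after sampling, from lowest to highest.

3.8 kHz, 6 kHz

fs/2 = 13.6 kHz.
77.8 kHz mod fs = 23.4 kHz.
23.4 kHz > fs/2 = 13.6 kHz, folds to fs − 23.4 kHz = 3.8 kHz.
23.4 kHz > fs/2 = 13.6 kHz, folds to fs − 23.4 kHz = 3.8 kHz.
48.4 kHz mod fs = 21.2 kHz.
21.2 kHz > fs/2 = 13.6 kHz, folds to fs − 21.2 kHz = 6 kHz.
Distinct values: {3.8 kHz, 6 kHz}.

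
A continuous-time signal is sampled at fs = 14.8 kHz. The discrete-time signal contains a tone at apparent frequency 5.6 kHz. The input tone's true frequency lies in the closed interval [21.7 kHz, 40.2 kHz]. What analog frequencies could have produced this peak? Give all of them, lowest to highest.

24 kHz, 35.2 kHz, 38.8 kHz

Frequencies that alias to 5.6 kHz are k·fs ± 5.6 kHz for integer k ≥ 0.
k=0: 5.6 kHz.
k=1: 9.2 kHz, 20.4 kHz.
k=2: 24 kHz, 35.2 kHz.
k=3: 38.8 kHz, 50 kHz.
k=4: 53.6 kHz, 64.8 kHz.
Within [21.7 kHz, 40.2 kHz]: 24 kHz, 35.2 kHz, 38.8 kHz.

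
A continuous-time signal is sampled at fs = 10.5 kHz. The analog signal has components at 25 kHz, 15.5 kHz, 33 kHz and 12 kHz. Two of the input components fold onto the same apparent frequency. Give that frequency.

fs/2 = 5.25 kHz.
25 kHz mod fs = 4 kHz.
4 kHz ≤ fs/2 = 5.25 kHz, appears at 4 kHz.
15.5 kHz mod fs = 5 kHz.
5 kHz ≤ fs/2 = 5.25 kHz, appears at 5 kHz.
33 kHz mod fs = 1.5 kHz.
1.5 kHz ≤ fs/2 = 5.25 kHz, appears at 1.5 kHz.
12 kHz mod fs = 1.5 kHz.
1.5 kHz ≤ fs/2 = 5.25 kHz, appears at 1.5 kHz.
12 kHz and 33 kHz both map to 1.5 kHz.

1.5 kHz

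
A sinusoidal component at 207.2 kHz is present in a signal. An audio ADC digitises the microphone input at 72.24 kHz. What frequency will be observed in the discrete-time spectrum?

207.2 kHz mod fs = 62.72 kHz.
62.72 kHz > fs/2 = 36.12 kHz, folds to fs − 62.72 kHz = 9.52 kHz.

9.52 kHz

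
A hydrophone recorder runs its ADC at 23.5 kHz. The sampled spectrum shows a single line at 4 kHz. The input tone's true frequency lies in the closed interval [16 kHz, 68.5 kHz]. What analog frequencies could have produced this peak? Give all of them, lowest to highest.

19.5 kHz, 27.5 kHz, 43 kHz, 51 kHz, 66.5 kHz

Frequencies that alias to 4 kHz are k·fs ± 4 kHz for integer k ≥ 0.
k=0: 4 kHz.
k=1: 19.5 kHz, 27.5 kHz.
k=2: 43 kHz, 51 kHz.
k=3: 66.5 kHz, 74.5 kHz.
k=4: 90 kHz, 98 kHz.
Within [16 kHz, 68.5 kHz]: 19.5 kHz, 27.5 kHz, 43 kHz, 51 kHz, 66.5 kHz.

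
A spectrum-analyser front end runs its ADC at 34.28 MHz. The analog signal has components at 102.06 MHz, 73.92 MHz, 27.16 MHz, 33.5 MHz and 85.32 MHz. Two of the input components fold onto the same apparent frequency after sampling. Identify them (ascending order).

fs/2 = 17.14 MHz.
102.06 MHz mod fs = 33.5 MHz.
33.5 MHz > fs/2 = 17.14 MHz, folds to fs − 33.5 MHz = 0.78 MHz.
73.92 MHz mod fs = 5.36 MHz.
5.36 MHz ≤ fs/2 = 17.14 MHz, appears at 5.36 MHz.
27.16 MHz > fs/2 = 17.14 MHz, folds to fs − 27.16 MHz = 7.12 MHz.
33.5 MHz > fs/2 = 17.14 MHz, folds to fs − 33.5 MHz = 0.78 MHz.
85.32 MHz mod fs = 16.76 MHz.
16.76 MHz ≤ fs/2 = 17.14 MHz, appears at 16.76 MHz.
33.5 MHz and 102.06 MHz both map to 0.78 MHz.

33.5 MHz, 102.06 MHz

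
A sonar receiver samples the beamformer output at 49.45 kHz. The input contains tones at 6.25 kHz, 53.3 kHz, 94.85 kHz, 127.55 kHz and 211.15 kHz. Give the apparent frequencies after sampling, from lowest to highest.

3.85 kHz, 4.05 kHz, 6.25 kHz, 13.35 kHz, 20.8 kHz

fs/2 = 24.725 kHz.
6.25 kHz ≤ fs/2 = 24.725 kHz, passes unchanged.
53.3 kHz mod fs = 3.85 kHz.
3.85 kHz ≤ fs/2 = 24.725 kHz, appears at 3.85 kHz.
94.85 kHz mod fs = 45.4 kHz.
45.4 kHz > fs/2 = 24.725 kHz, folds to fs − 45.4 kHz = 4.05 kHz.
127.55 kHz mod fs = 28.65 kHz.
28.65 kHz > fs/2 = 24.725 kHz, folds to fs − 28.65 kHz = 20.8 kHz.
211.15 kHz mod fs = 13.35 kHz.
13.35 kHz ≤ fs/2 = 24.725 kHz, appears at 13.35 kHz.
Distinct values: {3.85 kHz, 4.05 kHz, 6.25 kHz, 13.35 kHz, 20.8 kHz}.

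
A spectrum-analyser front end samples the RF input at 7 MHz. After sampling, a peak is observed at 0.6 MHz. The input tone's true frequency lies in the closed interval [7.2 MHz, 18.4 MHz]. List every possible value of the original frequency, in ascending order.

Frequencies that alias to 0.6 MHz are k·fs ± 0.6 MHz for integer k ≥ 0.
k=0: 0.6 MHz.
k=1: 6.4 MHz, 7.6 MHz.
k=2: 13.4 MHz, 14.6 MHz.
k=3: 20.4 MHz, 21.6 MHz.
Within [7.2 MHz, 18.4 MHz]: 7.6 MHz, 13.4 MHz, 14.6 MHz.

7.6 MHz, 13.4 MHz, 14.6 MHz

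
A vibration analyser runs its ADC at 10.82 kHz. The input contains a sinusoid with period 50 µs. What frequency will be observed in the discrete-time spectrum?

T = 50 µs → f = 1/T = 20 kHz.
20 kHz mod fs = 9.18 kHz.
9.18 kHz > fs/2 = 5.41 kHz, folds to fs − 9.18 kHz = 1.64 kHz.

1.64 kHz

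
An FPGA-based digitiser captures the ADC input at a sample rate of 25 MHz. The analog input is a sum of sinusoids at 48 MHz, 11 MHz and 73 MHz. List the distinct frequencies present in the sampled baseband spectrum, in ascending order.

fs/2 = 12.5 MHz.
48 MHz mod fs = 23 MHz.
23 MHz > fs/2 = 12.5 MHz, folds to fs − 23 MHz = 2 MHz.
11 MHz ≤ fs/2 = 12.5 MHz, passes unchanged.
73 MHz mod fs = 23 MHz.
23 MHz > fs/2 = 12.5 MHz, folds to fs − 23 MHz = 2 MHz.
Distinct values: {2 MHz, 11 MHz}.

2 MHz, 11 MHz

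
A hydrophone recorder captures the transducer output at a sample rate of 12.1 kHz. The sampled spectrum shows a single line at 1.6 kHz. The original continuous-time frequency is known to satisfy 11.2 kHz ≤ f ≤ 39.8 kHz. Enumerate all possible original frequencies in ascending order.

Frequencies that alias to 1.6 kHz are k·fs ± 1.6 kHz for integer k ≥ 0.
k=0: 1.6 kHz.
k=1: 10.5 kHz, 13.7 kHz.
k=2: 22.6 kHz, 25.8 kHz.
k=3: 34.7 kHz, 37.9 kHz.
k=4: 46.8 kHz, 50 kHz.
Within [11.2 kHz, 39.8 kHz]: 13.7 kHz, 22.6 kHz, 25.8 kHz, 34.7 kHz, 37.9 kHz.

13.7 kHz, 22.6 kHz, 25.8 kHz, 34.7 kHz, 37.9 kHz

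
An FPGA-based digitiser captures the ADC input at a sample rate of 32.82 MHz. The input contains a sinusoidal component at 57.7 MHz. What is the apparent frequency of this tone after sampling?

7.94 MHz

57.7 MHz mod fs = 24.88 MHz.
24.88 MHz > fs/2 = 16.41 MHz, folds to fs − 24.88 MHz = 7.94 MHz.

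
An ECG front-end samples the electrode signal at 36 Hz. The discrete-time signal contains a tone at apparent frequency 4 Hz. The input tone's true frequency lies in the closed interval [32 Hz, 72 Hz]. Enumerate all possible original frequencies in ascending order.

32 Hz, 40 Hz, 68 Hz

Frequencies that alias to 4 Hz are k·fs ± 4 Hz for integer k ≥ 0.
k=0: 4 Hz.
k=1: 32 Hz, 40 Hz.
k=2: 68 Hz, 76 Hz.
k=3: 104 Hz, 112 Hz.
Within [32 Hz, 72 Hz]: 32 Hz, 40 Hz, 68 Hz.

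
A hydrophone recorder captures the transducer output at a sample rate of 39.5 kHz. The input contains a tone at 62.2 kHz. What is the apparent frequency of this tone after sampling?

16.8 kHz

62.2 kHz mod fs = 22.7 kHz.
22.7 kHz > fs/2 = 19.75 kHz, folds to fs − 22.7 kHz = 16.8 kHz.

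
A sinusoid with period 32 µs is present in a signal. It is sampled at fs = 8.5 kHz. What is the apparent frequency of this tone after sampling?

2.75 kHz

T = 32 µs → f = 1/T = 31.25 kHz.
31.25 kHz mod fs = 5.75 kHz.
5.75 kHz > fs/2 = 4.25 kHz, folds to fs − 5.75 kHz = 2.75 kHz.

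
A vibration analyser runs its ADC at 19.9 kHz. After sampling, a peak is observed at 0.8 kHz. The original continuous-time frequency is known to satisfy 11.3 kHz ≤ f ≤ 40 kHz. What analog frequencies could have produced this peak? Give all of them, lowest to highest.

Frequencies that alias to 0.8 kHz are k·fs ± 0.8 kHz for integer k ≥ 0.
k=0: 0.8 kHz.
k=1: 19.1 kHz, 20.7 kHz.
k=2: 39 kHz, 40.6 kHz.
k=3: 58.9 kHz, 60.5 kHz.
Within [11.3 kHz, 40 kHz]: 19.1 kHz, 20.7 kHz, 39 kHz.

19.1 kHz, 20.7 kHz, 39 kHz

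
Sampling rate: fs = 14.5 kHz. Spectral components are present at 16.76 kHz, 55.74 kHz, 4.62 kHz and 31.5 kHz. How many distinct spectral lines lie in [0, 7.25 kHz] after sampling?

3

fs/2 = 7.25 kHz.
16.76 kHz mod fs = 2.26 kHz.
2.26 kHz ≤ fs/2 = 7.25 kHz, appears at 2.26 kHz.
55.74 kHz mod fs = 12.24 kHz.
12.24 kHz > fs/2 = 7.25 kHz, folds to fs − 12.24 kHz = 2.26 kHz.
4.62 kHz ≤ fs/2 = 7.25 kHz, passes unchanged.
31.5 kHz mod fs = 2.5 kHz.
2.5 kHz ≤ fs/2 = 7.25 kHz, appears at 2.5 kHz.
Distinct values: {2.26 kHz, 2.5 kHz, 4.62 kHz} → 3.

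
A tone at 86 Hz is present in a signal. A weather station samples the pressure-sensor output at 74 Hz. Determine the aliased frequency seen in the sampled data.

12 Hz

86 Hz mod fs = 12 Hz.
12 Hz ≤ fs/2 = 37 Hz, appears at 12 Hz.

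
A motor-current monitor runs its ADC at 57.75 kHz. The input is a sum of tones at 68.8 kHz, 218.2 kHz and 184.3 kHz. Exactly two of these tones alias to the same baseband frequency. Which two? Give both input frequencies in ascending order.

68.8 kHz, 184.3 kHz

fs/2 = 28.875 kHz.
68.8 kHz mod fs = 11.05 kHz.
11.05 kHz ≤ fs/2 = 28.875 kHz, appears at 11.05 kHz.
218.2 kHz mod fs = 44.95 kHz.
44.95 kHz > fs/2 = 28.875 kHz, folds to fs − 44.95 kHz = 12.8 kHz.
184.3 kHz mod fs = 11.05 kHz.
11.05 kHz ≤ fs/2 = 28.875 kHz, appears at 11.05 kHz.
68.8 kHz and 184.3 kHz both map to 11.05 kHz.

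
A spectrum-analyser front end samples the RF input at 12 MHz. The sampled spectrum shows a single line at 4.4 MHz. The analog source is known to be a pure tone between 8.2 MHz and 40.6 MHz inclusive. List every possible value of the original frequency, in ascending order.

Frequencies that alias to 4.4 MHz are k·fs ± 4.4 MHz for integer k ≥ 0.
k=0: 4.4 MHz.
k=1: 7.6 MHz, 16.4 MHz.
k=2: 19.6 MHz, 28.4 MHz.
k=3: 31.6 MHz, 40.4 MHz.
k=4: 43.6 MHz, 52.4 MHz.
Within [8.2 MHz, 40.6 MHz]: 16.4 MHz, 19.6 MHz, 28.4 MHz, 31.6 MHz, 40.4 MHz.

16.4 MHz, 19.6 MHz, 28.4 MHz, 31.6 MHz, 40.4 MHz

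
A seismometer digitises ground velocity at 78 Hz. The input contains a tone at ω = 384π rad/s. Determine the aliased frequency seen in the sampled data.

36 Hz

ω = 384π rad/s → f = ω/(2π) = 192 Hz.
192 Hz mod fs = 36 Hz.
36 Hz ≤ fs/2 = 39 Hz, appears at 36 Hz.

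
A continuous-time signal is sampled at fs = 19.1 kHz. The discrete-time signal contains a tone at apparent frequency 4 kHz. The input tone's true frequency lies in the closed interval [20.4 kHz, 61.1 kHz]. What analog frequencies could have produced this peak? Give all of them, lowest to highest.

Frequencies that alias to 4 kHz are k·fs ± 4 kHz for integer k ≥ 0.
k=0: 4 kHz.
k=1: 15.1 kHz, 23.1 kHz.
k=2: 34.2 kHz, 42.2 kHz.
k=3: 53.3 kHz, 61.3 kHz.
k=4: 72.4 kHz, 80.4 kHz.
Within [20.4 kHz, 61.1 kHz]: 23.1 kHz, 34.2 kHz, 42.2 kHz, 53.3 kHz.

23.1 kHz, 34.2 kHz, 42.2 kHz, 53.3 kHz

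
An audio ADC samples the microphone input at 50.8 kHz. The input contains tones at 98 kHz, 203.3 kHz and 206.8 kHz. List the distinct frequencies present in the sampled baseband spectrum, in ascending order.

fs/2 = 25.4 kHz.
98 kHz mod fs = 47.2 kHz.
47.2 kHz > fs/2 = 25.4 kHz, folds to fs − 47.2 kHz = 3.6 kHz.
203.3 kHz mod fs = 0.1 kHz.
0.1 kHz ≤ fs/2 = 25.4 kHz, appears at 0.1 kHz.
206.8 kHz mod fs = 3.6 kHz.
3.6 kHz ≤ fs/2 = 25.4 kHz, appears at 3.6 kHz.
Distinct values: {0.1 kHz, 3.6 kHz}.

0.1 kHz, 3.6 kHz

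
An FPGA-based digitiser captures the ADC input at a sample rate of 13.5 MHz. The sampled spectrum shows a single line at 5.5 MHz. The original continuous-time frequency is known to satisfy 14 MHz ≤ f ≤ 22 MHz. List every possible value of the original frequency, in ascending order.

Frequencies that alias to 5.5 MHz are k·fs ± 5.5 MHz for integer k ≥ 0.
k=0: 5.5 MHz.
k=1: 8 MHz, 19 MHz.
k=2: 21.5 MHz, 32.5 MHz.
k=3: 35 MHz, 46 MHz.
Within [14 MHz, 22 MHz]: 19 MHz, 21.5 MHz.

19 MHz, 21.5 MHz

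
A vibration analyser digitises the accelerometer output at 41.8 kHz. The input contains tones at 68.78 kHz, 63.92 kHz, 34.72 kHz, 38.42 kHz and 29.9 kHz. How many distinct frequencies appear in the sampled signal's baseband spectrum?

fs/2 = 20.9 kHz.
68.78 kHz mod fs = 26.98 kHz.
26.98 kHz > fs/2 = 20.9 kHz, folds to fs − 26.98 kHz = 14.82 kHz.
63.92 kHz mod fs = 22.12 kHz.
22.12 kHz > fs/2 = 20.9 kHz, folds to fs − 22.12 kHz = 19.68 kHz.
34.72 kHz > fs/2 = 20.9 kHz, folds to fs − 34.72 kHz = 7.08 kHz.
38.42 kHz > fs/2 = 20.9 kHz, folds to fs − 38.42 kHz = 3.38 kHz.
29.9 kHz > fs/2 = 20.9 kHz, folds to fs − 29.9 kHz = 11.9 kHz.
Distinct values: {3.38 kHz, 7.08 kHz, 11.9 kHz, 14.82 kHz, 19.68 kHz} → 5.

5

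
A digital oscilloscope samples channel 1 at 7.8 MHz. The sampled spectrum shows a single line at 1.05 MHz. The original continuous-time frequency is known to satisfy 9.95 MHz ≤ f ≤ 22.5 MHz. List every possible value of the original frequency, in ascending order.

14.55 MHz, 16.65 MHz, 22.35 MHz

Frequencies that alias to 1.05 MHz are k·fs ± 1.05 MHz for integer k ≥ 0.
k=0: 1.05 MHz.
k=1: 6.75 MHz, 8.85 MHz.
k=2: 14.55 MHz, 16.65 MHz.
k=3: 22.35 MHz, 24.45 MHz.
k=4: 30.15 MHz, 32.25 MHz.
Within [9.95 MHz, 22.5 MHz]: 14.55 MHz, 16.65 MHz, 22.35 MHz.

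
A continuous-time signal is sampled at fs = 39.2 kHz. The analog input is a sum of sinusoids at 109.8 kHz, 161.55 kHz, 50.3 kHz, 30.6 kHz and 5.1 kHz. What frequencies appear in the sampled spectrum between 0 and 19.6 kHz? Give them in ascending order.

fs/2 = 19.6 kHz.
109.8 kHz mod fs = 31.4 kHz.
31.4 kHz > fs/2 = 19.6 kHz, folds to fs − 31.4 kHz = 7.8 kHz.
161.55 kHz mod fs = 4.75 kHz.
4.75 kHz ≤ fs/2 = 19.6 kHz, appears at 4.75 kHz.
50.3 kHz mod fs = 11.1 kHz.
11.1 kHz ≤ fs/2 = 19.6 kHz, appears at 11.1 kHz.
30.6 kHz > fs/2 = 19.6 kHz, folds to fs − 30.6 kHz = 8.6 kHz.
5.1 kHz ≤ fs/2 = 19.6 kHz, passes unchanged.
Distinct values: {4.75 kHz, 5.1 kHz, 7.8 kHz, 8.6 kHz, 11.1 kHz}.

4.75 kHz, 5.1 kHz, 7.8 kHz, 8.6 kHz, 11.1 kHz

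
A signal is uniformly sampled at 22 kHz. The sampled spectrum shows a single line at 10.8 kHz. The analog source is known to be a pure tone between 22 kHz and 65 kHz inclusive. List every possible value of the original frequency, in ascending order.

Frequencies that alias to 10.8 kHz are k·fs ± 10.8 kHz for integer k ≥ 0.
k=0: 10.8 kHz.
k=1: 11.2 kHz, 32.8 kHz.
k=2: 33.2 kHz, 54.8 kHz.
k=3: 55.2 kHz, 76.8 kHz.
k=4: 77.2 kHz, 98.8 kHz.
Within [22 kHz, 65 kHz]: 32.8 kHz, 33.2 kHz, 54.8 kHz, 55.2 kHz.

32.8 kHz, 33.2 kHz, 54.8 kHz, 55.2 kHz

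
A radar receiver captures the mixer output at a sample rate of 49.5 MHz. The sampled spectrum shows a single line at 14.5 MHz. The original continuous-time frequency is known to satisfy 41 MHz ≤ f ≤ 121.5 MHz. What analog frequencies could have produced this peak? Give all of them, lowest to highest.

Frequencies that alias to 14.5 MHz are k·fs ± 14.5 MHz for integer k ≥ 0.
k=0: 14.5 MHz.
k=1: 35 MHz, 64 MHz.
k=2: 84.5 MHz, 113.5 MHz.
k=3: 134 MHz, 163 MHz.
Within [41 MHz, 121.5 MHz]: 64 MHz, 84.5 MHz, 113.5 MHz.

64 MHz, 84.5 MHz, 113.5 MHz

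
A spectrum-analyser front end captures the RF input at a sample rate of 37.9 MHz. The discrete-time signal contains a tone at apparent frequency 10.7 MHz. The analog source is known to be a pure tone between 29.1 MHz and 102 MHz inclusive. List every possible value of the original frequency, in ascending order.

Frequencies that alias to 10.7 MHz are k·fs ± 10.7 MHz for integer k ≥ 0.
k=0: 10.7 MHz.
k=1: 27.2 MHz, 48.6 MHz.
k=2: 65.1 MHz, 86.5 MHz.
k=3: 103 MHz, 124.4 MHz.
Within [29.1 MHz, 102 MHz]: 48.6 MHz, 65.1 MHz, 86.5 MHz.

48.6 MHz, 65.1 MHz, 86.5 MHz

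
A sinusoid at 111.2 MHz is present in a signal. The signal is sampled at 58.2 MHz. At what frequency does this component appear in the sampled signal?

5.2 MHz

111.2 MHz mod fs = 53 MHz.
53 MHz > fs/2 = 29.1 MHz, folds to fs − 53 MHz = 5.2 MHz.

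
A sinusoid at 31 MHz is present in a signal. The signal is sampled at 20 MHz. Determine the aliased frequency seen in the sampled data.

31 MHz mod fs = 11 MHz.
11 MHz > fs/2 = 10 MHz, folds to fs − 11 MHz = 9 MHz.

9 MHz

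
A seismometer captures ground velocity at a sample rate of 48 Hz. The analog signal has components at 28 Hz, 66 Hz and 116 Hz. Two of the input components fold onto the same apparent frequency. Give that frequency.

fs/2 = 24 Hz.
28 Hz > fs/2 = 24 Hz, folds to fs − 28 Hz = 20 Hz.
66 Hz mod fs = 18 Hz.
18 Hz ≤ fs/2 = 24 Hz, appears at 18 Hz.
116 Hz mod fs = 20 Hz.
20 Hz ≤ fs/2 = 24 Hz, appears at 20 Hz.
28 Hz and 116 Hz both map to 20 Hz.

20 Hz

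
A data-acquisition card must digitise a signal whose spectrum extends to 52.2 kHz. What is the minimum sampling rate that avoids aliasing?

Nyquist rate = 2 × 52.2 kHz = 104.4 kHz.

104.4 kHz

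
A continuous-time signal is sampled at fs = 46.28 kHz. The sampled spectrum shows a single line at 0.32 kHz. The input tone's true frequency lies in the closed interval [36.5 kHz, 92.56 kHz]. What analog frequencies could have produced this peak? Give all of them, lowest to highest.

45.96 kHz, 46.6 kHz, 92.24 kHz

Frequencies that alias to 0.32 kHz are k·fs ± 0.32 kHz for integer k ≥ 0.
k=0: 0.32 kHz.
k=1: 45.96 kHz, 46.6 kHz.
k=2: 92.24 kHz, 92.88 kHz.
k=3: 138.52 kHz, 139.16 kHz.
Within [36.5 kHz, 92.56 kHz]: 45.96 kHz, 46.6 kHz, 92.24 kHz.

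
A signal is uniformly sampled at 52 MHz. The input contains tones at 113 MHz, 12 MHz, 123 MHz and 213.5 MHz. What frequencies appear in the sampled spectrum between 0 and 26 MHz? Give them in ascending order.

5.5 MHz, 9 MHz, 12 MHz, 19 MHz

fs/2 = 26 MHz.
113 MHz mod fs = 9 MHz.
9 MHz ≤ fs/2 = 26 MHz, appears at 9 MHz.
12 MHz ≤ fs/2 = 26 MHz, passes unchanged.
123 MHz mod fs = 19 MHz.
19 MHz ≤ fs/2 = 26 MHz, appears at 19 MHz.
213.5 MHz mod fs = 5.5 MHz.
5.5 MHz ≤ fs/2 = 26 MHz, appears at 5.5 MHz.
Distinct values: {5.5 MHz, 9 MHz, 12 MHz, 19 MHz}.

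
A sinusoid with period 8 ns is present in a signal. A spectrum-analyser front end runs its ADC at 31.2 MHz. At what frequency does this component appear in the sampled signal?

T = 8 ns → f = 1/T = 125 MHz.
125 MHz mod fs = 0.2 MHz.
0.2 MHz ≤ fs/2 = 15.6 MHz, appears at 0.2 MHz.

0.2 MHz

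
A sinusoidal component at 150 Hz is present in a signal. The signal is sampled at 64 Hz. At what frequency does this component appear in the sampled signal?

150 Hz mod fs = 22 Hz.
22 Hz ≤ fs/2 = 32 Hz, appears at 22 Hz.

22 Hz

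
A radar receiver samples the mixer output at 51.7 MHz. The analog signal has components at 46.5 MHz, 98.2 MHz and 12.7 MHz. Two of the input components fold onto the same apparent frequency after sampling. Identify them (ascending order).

fs/2 = 25.85 MHz.
46.5 MHz > fs/2 = 25.85 MHz, folds to fs − 46.5 MHz = 5.2 MHz.
98.2 MHz mod fs = 46.5 MHz.
46.5 MHz > fs/2 = 25.85 MHz, folds to fs − 46.5 MHz = 5.2 MHz.
12.7 MHz ≤ fs/2 = 25.85 MHz, passes unchanged.
46.5 MHz and 98.2 MHz both map to 5.2 MHz.

46.5 MHz, 98.2 MHz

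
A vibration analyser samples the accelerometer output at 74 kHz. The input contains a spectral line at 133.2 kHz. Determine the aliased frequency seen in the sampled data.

133.2 kHz mod fs = 59.2 kHz.
59.2 kHz > fs/2 = 37 kHz, folds to fs − 59.2 kHz = 14.8 kHz.

14.8 kHz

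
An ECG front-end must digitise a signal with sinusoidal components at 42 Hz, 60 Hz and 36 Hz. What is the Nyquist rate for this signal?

Highest-frequency component: 60 Hz.
Nyquist rate = 2 × 60 Hz = 120 Hz.

120 Hz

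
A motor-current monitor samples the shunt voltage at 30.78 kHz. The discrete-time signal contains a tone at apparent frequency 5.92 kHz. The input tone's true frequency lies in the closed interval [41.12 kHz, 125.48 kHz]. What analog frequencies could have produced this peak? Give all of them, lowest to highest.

55.64 kHz, 67.48 kHz, 86.42 kHz, 98.26 kHz, 117.2 kHz

Frequencies that alias to 5.92 kHz are k·fs ± 5.92 kHz for integer k ≥ 0.
k=0: 5.92 kHz.
k=1: 24.86 kHz, 36.7 kHz.
k=2: 55.64 kHz, 67.48 kHz.
k=3: 86.42 kHz, 98.26 kHz.
k=4: 117.2 kHz, 129.04 kHz.
k=5: 147.98 kHz, 159.82 kHz.
Within [41.12 kHz, 125.48 kHz]: 55.64 kHz, 67.48 kHz, 86.42 kHz, 98.26 kHz, 117.2 kHz.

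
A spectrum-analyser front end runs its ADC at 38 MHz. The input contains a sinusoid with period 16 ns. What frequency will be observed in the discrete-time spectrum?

13.5 MHz

T = 16 ns → f = 1/T = 62.5 MHz.
62.5 MHz mod fs = 24.5 MHz.
24.5 MHz > fs/2 = 19 MHz, folds to fs − 24.5 MHz = 13.5 MHz.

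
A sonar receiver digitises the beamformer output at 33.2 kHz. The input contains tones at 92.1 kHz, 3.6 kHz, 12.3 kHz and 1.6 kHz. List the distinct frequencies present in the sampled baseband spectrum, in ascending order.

1.6 kHz, 3.6 kHz, 7.5 kHz, 12.3 kHz

fs/2 = 16.6 kHz.
92.1 kHz mod fs = 25.7 kHz.
25.7 kHz > fs/2 = 16.6 kHz, folds to fs − 25.7 kHz = 7.5 kHz.
3.6 kHz ≤ fs/2 = 16.6 kHz, passes unchanged.
12.3 kHz ≤ fs/2 = 16.6 kHz, passes unchanged.
1.6 kHz ≤ fs/2 = 16.6 kHz, passes unchanged.
Distinct values: {1.6 kHz, 3.6 kHz, 7.5 kHz, 12.3 kHz}.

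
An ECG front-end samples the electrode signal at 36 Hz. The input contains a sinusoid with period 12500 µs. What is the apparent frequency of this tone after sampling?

8 Hz

T = 12500 µs → f = 1/T = 80 Hz.
80 Hz mod fs = 8 Hz.
8 Hz ≤ fs/2 = 18 Hz, appears at 8 Hz.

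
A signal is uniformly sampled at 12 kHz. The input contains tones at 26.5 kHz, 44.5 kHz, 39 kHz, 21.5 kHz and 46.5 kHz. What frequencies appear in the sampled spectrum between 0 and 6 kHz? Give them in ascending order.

1.5 kHz, 2.5 kHz, 3 kHz, 3.5 kHz

fs/2 = 6 kHz.
26.5 kHz mod fs = 2.5 kHz.
2.5 kHz ≤ fs/2 = 6 kHz, appears at 2.5 kHz.
44.5 kHz mod fs = 8.5 kHz.
8.5 kHz > fs/2 = 6 kHz, folds to fs − 8.5 kHz = 3.5 kHz.
39 kHz mod fs = 3 kHz.
3 kHz ≤ fs/2 = 6 kHz, appears at 3 kHz.
21.5 kHz mod fs = 9.5 kHz.
9.5 kHz > fs/2 = 6 kHz, folds to fs − 9.5 kHz = 2.5 kHz.
46.5 kHz mod fs = 10.5 kHz.
10.5 kHz > fs/2 = 6 kHz, folds to fs − 10.5 kHz = 1.5 kHz.
Distinct values: {1.5 kHz, 2.5 kHz, 3 kHz, 3.5 kHz}.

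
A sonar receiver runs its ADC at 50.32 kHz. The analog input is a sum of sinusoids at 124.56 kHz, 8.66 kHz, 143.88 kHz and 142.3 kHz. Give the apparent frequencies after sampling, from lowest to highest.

fs/2 = 25.16 kHz.
124.56 kHz mod fs = 23.92 kHz.
23.92 kHz ≤ fs/2 = 25.16 kHz, appears at 23.92 kHz.
8.66 kHz ≤ fs/2 = 25.16 kHz, passes unchanged.
143.88 kHz mod fs = 43.24 kHz.
43.24 kHz > fs/2 = 25.16 kHz, folds to fs − 43.24 kHz = 7.08 kHz.
142.3 kHz mod fs = 41.66 kHz.
41.66 kHz > fs/2 = 25.16 kHz, folds to fs − 41.66 kHz = 8.66 kHz.
Distinct values: {7.08 kHz, 8.66 kHz, 23.92 kHz}.

7.08 kHz, 8.66 kHz, 23.92 kHz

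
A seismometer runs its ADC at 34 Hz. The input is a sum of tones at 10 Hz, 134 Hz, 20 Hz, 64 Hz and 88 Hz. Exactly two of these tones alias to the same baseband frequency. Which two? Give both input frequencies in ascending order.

20 Hz, 88 Hz

fs/2 = 17 Hz.
10 Hz ≤ fs/2 = 17 Hz, passes unchanged.
134 Hz mod fs = 32 Hz.
32 Hz > fs/2 = 17 Hz, folds to fs − 32 Hz = 2 Hz.
20 Hz > fs/2 = 17 Hz, folds to fs − 20 Hz = 14 Hz.
64 Hz mod fs = 30 Hz.
30 Hz > fs/2 = 17 Hz, folds to fs − 30 Hz = 4 Hz.
88 Hz mod fs = 20 Hz.
20 Hz > fs/2 = 17 Hz, folds to fs − 20 Hz = 14 Hz.
20 Hz and 88 Hz both map to 14 Hz.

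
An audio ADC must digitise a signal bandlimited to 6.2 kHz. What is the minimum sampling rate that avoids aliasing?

Nyquist rate = 2 × 6.2 kHz = 12.4 kHz.

12.4 kHz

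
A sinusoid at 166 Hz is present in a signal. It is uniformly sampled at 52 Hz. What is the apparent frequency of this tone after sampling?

10 Hz

166 Hz mod fs = 10 Hz.
10 Hz ≤ fs/2 = 26 Hz, appears at 10 Hz.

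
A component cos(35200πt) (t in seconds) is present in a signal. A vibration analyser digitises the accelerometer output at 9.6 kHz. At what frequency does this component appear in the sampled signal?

ω = 35200π rad/s → f = ω/(2π) = 17600 Hz = 17.6 kHz.
17.6 kHz mod fs = 8 kHz.
8 kHz > fs/2 = 4.8 kHz, folds to fs − 8 kHz = 1.6 kHz.

1.6 kHz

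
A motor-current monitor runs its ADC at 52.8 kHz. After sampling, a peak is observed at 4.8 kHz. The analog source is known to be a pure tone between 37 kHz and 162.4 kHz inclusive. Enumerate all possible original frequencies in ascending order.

Frequencies that alias to 4.8 kHz are k·fs ± 4.8 kHz for integer k ≥ 0.
k=0: 4.8 kHz.
k=1: 48 kHz, 57.6 kHz.
k=2: 100.8 kHz, 110.4 kHz.
k=3: 153.6 kHz, 163.2 kHz.
k=4: 206.4 kHz, 216 kHz.
Within [37 kHz, 162.4 kHz]: 48 kHz, 57.6 kHz, 100.8 kHz, 110.4 kHz, 153.6 kHz.

48 kHz, 57.6 kHz, 100.8 kHz, 110.4 kHz, 153.6 kHz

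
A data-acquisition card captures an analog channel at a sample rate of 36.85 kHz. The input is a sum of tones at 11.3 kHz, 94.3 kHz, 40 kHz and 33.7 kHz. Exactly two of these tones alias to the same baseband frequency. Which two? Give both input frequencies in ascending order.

fs/2 = 18.425 kHz.
11.3 kHz ≤ fs/2 = 18.425 kHz, passes unchanged.
94.3 kHz mod fs = 20.6 kHz.
20.6 kHz > fs/2 = 18.425 kHz, folds to fs − 20.6 kHz = 16.25 kHz.
40 kHz mod fs = 3.15 kHz.
3.15 kHz ≤ fs/2 = 18.425 kHz, appears at 3.15 kHz.
33.7 kHz > fs/2 = 18.425 kHz, folds to fs − 33.7 kHz = 3.15 kHz.
33.7 kHz and 40 kHz both map to 3.15 kHz.

33.7 kHz, 40 kHz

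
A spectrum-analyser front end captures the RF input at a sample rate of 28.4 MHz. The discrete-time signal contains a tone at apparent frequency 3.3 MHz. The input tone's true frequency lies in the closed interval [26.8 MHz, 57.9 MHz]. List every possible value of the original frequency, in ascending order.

Frequencies that alias to 3.3 MHz are k·fs ± 3.3 MHz for integer k ≥ 0.
k=0: 3.3 MHz.
k=1: 25.1 MHz, 31.7 MHz.
k=2: 53.5 MHz, 60.1 MHz.
k=3: 81.9 MHz, 88.5 MHz.
Within [26.8 MHz, 57.9 MHz]: 31.7 MHz, 53.5 MHz.

31.7 MHz, 53.5 MHz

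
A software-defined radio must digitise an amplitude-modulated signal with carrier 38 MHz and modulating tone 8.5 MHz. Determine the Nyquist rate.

93 MHz

AM sidebands sit at fc ± fm = 29.5 MHz and 46.5 MHz.
Highest-frequency component: 46.5 MHz.
Nyquist rate = 2 × 46.5 MHz = 93 MHz.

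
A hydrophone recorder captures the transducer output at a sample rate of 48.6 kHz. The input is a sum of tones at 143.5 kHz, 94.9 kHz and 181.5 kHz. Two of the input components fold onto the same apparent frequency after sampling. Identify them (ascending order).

fs/2 = 24.3 kHz.
143.5 kHz mod fs = 46.3 kHz.
46.3 kHz > fs/2 = 24.3 kHz, folds to fs − 46.3 kHz = 2.3 kHz.
94.9 kHz mod fs = 46.3 kHz.
46.3 kHz > fs/2 = 24.3 kHz, folds to fs − 46.3 kHz = 2.3 kHz.
181.5 kHz mod fs = 35.7 kHz.
35.7 kHz > fs/2 = 24.3 kHz, folds to fs − 35.7 kHz = 12.9 kHz.
94.9 kHz and 143.5 kHz both map to 2.3 kHz.

94.9 kHz, 143.5 kHz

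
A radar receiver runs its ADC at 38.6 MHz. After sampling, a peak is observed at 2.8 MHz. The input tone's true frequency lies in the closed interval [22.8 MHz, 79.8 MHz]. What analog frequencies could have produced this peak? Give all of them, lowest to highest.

Frequencies that alias to 2.8 MHz are k·fs ± 2.8 MHz for integer k ≥ 0.
k=0: 2.8 MHz.
k=1: 35.8 MHz, 41.4 MHz.
k=2: 74.4 MHz, 80 MHz.
k=3: 113 MHz, 118.6 MHz.
Within [22.8 MHz, 79.8 MHz]: 35.8 MHz, 41.4 MHz, 74.4 MHz.

35.8 MHz, 41.4 MHz, 74.4 MHz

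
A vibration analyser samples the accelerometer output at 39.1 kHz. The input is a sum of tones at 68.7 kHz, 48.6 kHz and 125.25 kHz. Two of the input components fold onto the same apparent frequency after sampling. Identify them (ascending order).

fs/2 = 19.55 kHz.
68.7 kHz mod fs = 29.6 kHz.
29.6 kHz > fs/2 = 19.55 kHz, folds to fs − 29.6 kHz = 9.5 kHz.
48.6 kHz mod fs = 9.5 kHz.
9.5 kHz ≤ fs/2 = 19.55 kHz, appears at 9.5 kHz.
125.25 kHz mod fs = 7.95 kHz.
7.95 kHz ≤ fs/2 = 19.55 kHz, appears at 7.95 kHz.
48.6 kHz and 68.7 kHz both map to 9.5 kHz.

48.6 kHz, 68.7 kHz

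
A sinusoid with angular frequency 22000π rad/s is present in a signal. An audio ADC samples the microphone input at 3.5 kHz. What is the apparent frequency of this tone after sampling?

ω = 22000π rad/s → f = ω/(2π) = 11000 Hz = 11 kHz.
11 kHz mod fs = 0.5 kHz.
0.5 kHz ≤ fs/2 = 1.75 kHz, appears at 0.5 kHz.

0.5 kHz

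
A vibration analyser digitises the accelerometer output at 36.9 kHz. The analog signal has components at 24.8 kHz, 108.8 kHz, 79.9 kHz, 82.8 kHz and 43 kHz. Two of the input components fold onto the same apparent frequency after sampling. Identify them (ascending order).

43 kHz, 79.9 kHz

fs/2 = 18.45 kHz.
24.8 kHz > fs/2 = 18.45 kHz, folds to fs − 24.8 kHz = 12.1 kHz.
108.8 kHz mod fs = 35 kHz.
35 kHz > fs/2 = 18.45 kHz, folds to fs − 35 kHz = 1.9 kHz.
79.9 kHz mod fs = 6.1 kHz.
6.1 kHz ≤ fs/2 = 18.45 kHz, appears at 6.1 kHz.
82.8 kHz mod fs = 9 kHz.
9 kHz ≤ fs/2 = 18.45 kHz, appears at 9 kHz.
43 kHz mod fs = 6.1 kHz.
6.1 kHz ≤ fs/2 = 18.45 kHz, appears at 6.1 kHz.
43 kHz and 79.9 kHz both map to 6.1 kHz.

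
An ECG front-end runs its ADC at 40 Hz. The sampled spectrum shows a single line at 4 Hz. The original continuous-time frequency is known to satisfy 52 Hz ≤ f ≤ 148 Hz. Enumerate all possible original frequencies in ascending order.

76 Hz, 84 Hz, 116 Hz, 124 Hz

Frequencies that alias to 4 Hz are k·fs ± 4 Hz for integer k ≥ 0.
k=0: 4 Hz.
k=1: 36 Hz, 44 Hz.
k=2: 76 Hz, 84 Hz.
k=3: 116 Hz, 124 Hz.
k=4: 156 Hz, 164 Hz.
Within [52 Hz, 148 Hz]: 76 Hz, 84 Hz, 116 Hz, 124 Hz.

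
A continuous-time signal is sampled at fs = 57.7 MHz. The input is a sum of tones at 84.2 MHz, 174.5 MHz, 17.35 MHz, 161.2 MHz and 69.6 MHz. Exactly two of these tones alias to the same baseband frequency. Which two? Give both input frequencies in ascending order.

fs/2 = 28.85 MHz.
84.2 MHz mod fs = 26.5 MHz.
26.5 MHz ≤ fs/2 = 28.85 MHz, appears at 26.5 MHz.
174.5 MHz mod fs = 1.4 MHz.
1.4 MHz ≤ fs/2 = 28.85 MHz, appears at 1.4 MHz.
17.35 MHz ≤ fs/2 = 28.85 MHz, passes unchanged.
161.2 MHz mod fs = 45.8 MHz.
45.8 MHz > fs/2 = 28.85 MHz, folds to fs − 45.8 MHz = 11.9 MHz.
69.6 MHz mod fs = 11.9 MHz.
11.9 MHz ≤ fs/2 = 28.85 MHz, appears at 11.9 MHz.
69.6 MHz and 161.2 MHz both map to 11.9 MHz.

69.6 MHz, 161.2 MHz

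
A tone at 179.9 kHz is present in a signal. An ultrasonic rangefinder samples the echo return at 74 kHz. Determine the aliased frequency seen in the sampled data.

179.9 kHz mod fs = 31.9 kHz.
31.9 kHz ≤ fs/2 = 37 kHz, appears at 31.9 kHz.

31.9 kHz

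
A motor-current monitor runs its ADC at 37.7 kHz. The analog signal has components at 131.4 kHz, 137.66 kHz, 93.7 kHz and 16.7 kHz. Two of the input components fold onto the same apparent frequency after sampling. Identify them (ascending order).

fs/2 = 18.85 kHz.
131.4 kHz mod fs = 18.3 kHz.
18.3 kHz ≤ fs/2 = 18.85 kHz, appears at 18.3 kHz.
137.66 kHz mod fs = 24.56 kHz.
24.56 kHz > fs/2 = 18.85 kHz, folds to fs − 24.56 kHz = 13.14 kHz.
93.7 kHz mod fs = 18.3 kHz.
18.3 kHz ≤ fs/2 = 18.85 kHz, appears at 18.3 kHz.
16.7 kHz ≤ fs/2 = 18.85 kHz, passes unchanged.
93.7 kHz and 131.4 kHz both map to 18.3 kHz.

93.7 kHz, 131.4 kHz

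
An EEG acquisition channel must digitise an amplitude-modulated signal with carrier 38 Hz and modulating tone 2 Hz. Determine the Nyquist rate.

80 Hz

AM sidebands sit at fc ± fm = 36 Hz and 40 Hz.
Highest-frequency component: 40 Hz.
Nyquist rate = 2 × 40 Hz = 80 Hz.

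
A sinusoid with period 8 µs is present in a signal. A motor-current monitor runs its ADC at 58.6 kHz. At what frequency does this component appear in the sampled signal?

7.8 kHz

T = 8 µs → f = 1/T = 125 kHz.
125 kHz mod fs = 7.8 kHz.
7.8 kHz ≤ fs/2 = 29.3 kHz, appears at 7.8 kHz.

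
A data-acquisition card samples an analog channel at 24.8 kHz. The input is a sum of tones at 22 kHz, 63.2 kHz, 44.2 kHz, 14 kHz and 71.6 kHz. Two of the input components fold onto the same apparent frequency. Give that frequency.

fs/2 = 12.4 kHz.
22 kHz > fs/2 = 12.4 kHz, folds to fs − 22 kHz = 2.8 kHz.
63.2 kHz mod fs = 13.6 kHz.
13.6 kHz > fs/2 = 12.4 kHz, folds to fs − 13.6 kHz = 11.2 kHz.
44.2 kHz mod fs = 19.4 kHz.
19.4 kHz > fs/2 = 12.4 kHz, folds to fs − 19.4 kHz = 5.4 kHz.
14 kHz > fs/2 = 12.4 kHz, folds to fs − 14 kHz = 10.8 kHz.
71.6 kHz mod fs = 22 kHz.
22 kHz > fs/2 = 12.4 kHz, folds to fs − 22 kHz = 2.8 kHz.
22 kHz and 71.6 kHz both map to 2.8 kHz.

2.8 kHz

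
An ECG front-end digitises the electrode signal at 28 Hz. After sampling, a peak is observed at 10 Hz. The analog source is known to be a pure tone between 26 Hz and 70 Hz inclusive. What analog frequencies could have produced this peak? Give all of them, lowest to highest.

Frequencies that alias to 10 Hz are k·fs ± 10 Hz for integer k ≥ 0.
k=0: 10 Hz.
k=1: 18 Hz, 38 Hz.
k=2: 46 Hz, 66 Hz.
k=3: 74 Hz, 94 Hz.
Within [26 Hz, 70 Hz]: 38 Hz, 46 Hz, 66 Hz.

38 Hz, 46 Hz, 66 Hz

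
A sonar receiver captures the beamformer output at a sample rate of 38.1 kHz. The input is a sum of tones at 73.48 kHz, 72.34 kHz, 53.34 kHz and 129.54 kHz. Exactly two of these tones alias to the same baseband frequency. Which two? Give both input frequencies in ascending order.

53.34 kHz, 129.54 kHz

fs/2 = 19.05 kHz.
73.48 kHz mod fs = 35.38 kHz.
35.38 kHz > fs/2 = 19.05 kHz, folds to fs − 35.38 kHz = 2.72 kHz.
72.34 kHz mod fs = 34.24 kHz.
34.24 kHz > fs/2 = 19.05 kHz, folds to fs − 34.24 kHz = 3.86 kHz.
53.34 kHz mod fs = 15.24 kHz.
15.24 kHz ≤ fs/2 = 19.05 kHz, appears at 15.24 kHz.
129.54 kHz mod fs = 15.24 kHz.
15.24 kHz ≤ fs/2 = 19.05 kHz, appears at 15.24 kHz.
53.34 kHz and 129.54 kHz both map to 15.24 kHz.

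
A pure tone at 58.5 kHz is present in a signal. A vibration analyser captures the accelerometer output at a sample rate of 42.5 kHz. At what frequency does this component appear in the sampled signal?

16 kHz

58.5 kHz mod fs = 16 kHz.
16 kHz ≤ fs/2 = 21.25 kHz, appears at 16 kHz.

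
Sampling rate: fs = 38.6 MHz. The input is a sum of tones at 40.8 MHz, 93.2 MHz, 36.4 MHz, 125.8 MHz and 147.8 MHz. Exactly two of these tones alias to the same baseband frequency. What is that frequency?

fs/2 = 19.3 MHz.
40.8 MHz mod fs = 2.2 MHz.
2.2 MHz ≤ fs/2 = 19.3 MHz, appears at 2.2 MHz.
93.2 MHz mod fs = 16 MHz.
16 MHz ≤ fs/2 = 19.3 MHz, appears at 16 MHz.
36.4 MHz > fs/2 = 19.3 MHz, folds to fs − 36.4 MHz = 2.2 MHz.
125.8 MHz mod fs = 10 MHz.
10 MHz ≤ fs/2 = 19.3 MHz, appears at 10 MHz.
147.8 MHz mod fs = 32 MHz.
32 MHz > fs/2 = 19.3 MHz, folds to fs − 32 MHz = 6.6 MHz.
36.4 MHz and 40.8 MHz both map to 2.2 MHz.

2.2 MHz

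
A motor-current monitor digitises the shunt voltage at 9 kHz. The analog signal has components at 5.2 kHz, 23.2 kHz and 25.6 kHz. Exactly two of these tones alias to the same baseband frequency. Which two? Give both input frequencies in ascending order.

5.2 kHz, 23.2 kHz

fs/2 = 4.5 kHz.
5.2 kHz > fs/2 = 4.5 kHz, folds to fs − 5.2 kHz = 3.8 kHz.
23.2 kHz mod fs = 5.2 kHz.
5.2 kHz > fs/2 = 4.5 kHz, folds to fs − 5.2 kHz = 3.8 kHz.
25.6 kHz mod fs = 7.6 kHz.
7.6 kHz > fs/2 = 4.5 kHz, folds to fs − 7.6 kHz = 1.4 kHz.
5.2 kHz and 23.2 kHz both map to 3.8 kHz.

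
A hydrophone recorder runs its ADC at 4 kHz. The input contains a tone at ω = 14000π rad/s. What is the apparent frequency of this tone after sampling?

1 kHz

ω = 14000π rad/s → f = ω/(2π) = 7000 Hz = 7 kHz.
7 kHz mod fs = 3 kHz.
3 kHz > fs/2 = 2 kHz, folds to fs − 3 kHz = 1 kHz.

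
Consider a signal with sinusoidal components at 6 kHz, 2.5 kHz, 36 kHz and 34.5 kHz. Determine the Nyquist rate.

Highest-frequency component: 36 kHz.
Nyquist rate = 2 × 36 kHz = 72 kHz.

72 kHz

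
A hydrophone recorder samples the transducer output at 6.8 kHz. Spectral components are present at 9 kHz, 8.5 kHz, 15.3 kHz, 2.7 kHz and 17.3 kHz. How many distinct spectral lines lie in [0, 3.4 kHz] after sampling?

fs/2 = 3.4 kHz.
9 kHz mod fs = 2.2 kHz.
2.2 kHz ≤ fs/2 = 3.4 kHz, appears at 2.2 kHz.
8.5 kHz mod fs = 1.7 kHz.
1.7 kHz ≤ fs/2 = 3.4 kHz, appears at 1.7 kHz.
15.3 kHz mod fs = 1.7 kHz.
1.7 kHz ≤ fs/2 = 3.4 kHz, appears at 1.7 kHz.
2.7 kHz ≤ fs/2 = 3.4 kHz, passes unchanged.
17.3 kHz mod fs = 3.7 kHz.
3.7 kHz > fs/2 = 3.4 kHz, folds to fs − 3.7 kHz = 3.1 kHz.
Distinct values: {1.7 kHz, 2.2 kHz, 2.7 kHz, 3.1 kHz} → 4.

4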